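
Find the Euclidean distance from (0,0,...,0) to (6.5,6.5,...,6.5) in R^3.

The space diagonal of an n-cube of side s is s√n. Here 6.5·√3 ≈ 11.2583.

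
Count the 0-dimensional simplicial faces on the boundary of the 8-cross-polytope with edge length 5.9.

f_0(8-orthoplex) = 2^1 · (8 choose 1) = 16.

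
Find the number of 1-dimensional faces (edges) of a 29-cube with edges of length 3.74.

The 29-cube has n·2^(n-1) = 29·2^28 = 29·268435456 = 7784628224 edges.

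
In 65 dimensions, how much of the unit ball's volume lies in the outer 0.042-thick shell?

V(inner)/V(outer) = ((1-0.042)/1)^65 ≈ 0.06148, so the shell fraction is 0.938517.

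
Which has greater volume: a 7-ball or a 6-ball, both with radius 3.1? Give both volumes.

V_7(3.1) ≈ 12999.1. V_6(3.1) ≈ 4586.36. The 7-ball is larger.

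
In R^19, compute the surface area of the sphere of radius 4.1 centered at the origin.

S = n·V_n(r)/r = 19·V_19(4.1)/4.1 (volume-to-surface relation), giving 9.49402e+10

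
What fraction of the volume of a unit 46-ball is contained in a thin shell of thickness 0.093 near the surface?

Shell fraction = 1 - (1-0.093)^46 ≈ 0.988781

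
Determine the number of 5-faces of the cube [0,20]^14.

Number of 5-faces = C(14,5) · 2^(14-5) = 2002 · 512 = 1025024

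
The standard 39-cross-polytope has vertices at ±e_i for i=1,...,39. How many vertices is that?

An n-cross-polytope has 2n vertices; here n = 39, giving 78.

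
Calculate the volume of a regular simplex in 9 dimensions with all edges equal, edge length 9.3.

For a regular n-simplex with edge a, V = (a^n / n!)·√((n+1)/2^n). With a=9.3, n=9: V ≈ 200.423.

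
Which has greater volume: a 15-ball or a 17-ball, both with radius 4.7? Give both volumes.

V_15(4.7) ≈ 4.60148e+09. V_17(4.7) ≈ 3.75686e+10. The 17-ball is larger.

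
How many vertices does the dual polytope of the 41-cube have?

The vertices are ±e_1, ..., ±e_41, so there are 2·41 = 82.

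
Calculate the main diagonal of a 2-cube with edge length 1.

d = √(1² + 1² + ... + 1²) [2 terms] = √(2·1²) = 1√2 ≈ 1.41421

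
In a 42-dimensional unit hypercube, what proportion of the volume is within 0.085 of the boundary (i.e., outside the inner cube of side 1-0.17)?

Shell fraction = 1 - (1-0.17)^42 ≈ 0.999601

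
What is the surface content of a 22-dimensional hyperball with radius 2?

|∂B_22(2)| = 16384·π^11/14175 ≈ 340052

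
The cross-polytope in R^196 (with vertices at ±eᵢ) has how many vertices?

An n-cross-polytope has 2n vertices; here n = 196, giving 392.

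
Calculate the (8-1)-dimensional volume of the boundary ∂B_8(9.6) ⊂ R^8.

The surface area of an n-ball is 2π^(n/2) r^(n-1) / Γ(n/2). For n=8, r=9.6: 2.43993e+08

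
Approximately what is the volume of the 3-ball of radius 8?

Volume = π^{3/2}·(8)^3/Γ(5/2) = 2048·π/3 ≈ 2144.66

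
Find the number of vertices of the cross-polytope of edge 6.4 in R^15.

An n-cross-polytope has 2^(k+1)·C(n,k+1) k-faces. Here 2^1·C(15,1) = 2·15 = 30.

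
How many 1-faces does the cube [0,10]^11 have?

Number of 1-faces = C(11,1)·2^(11-1) = 11·1024 = 11264.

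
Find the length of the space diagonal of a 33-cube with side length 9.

d = √(9² + 9² + ... + 9²) [33 terms] = √(33·9²) = 9√33 ≈ 51.7011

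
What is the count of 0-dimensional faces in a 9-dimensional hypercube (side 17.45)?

f_0(9-cube) = (9 choose 0) · 2^9 = 512.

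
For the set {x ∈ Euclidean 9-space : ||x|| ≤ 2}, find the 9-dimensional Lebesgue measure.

The n-ball volume is π^(n/2)·r^n/Γ(n/2+1). With n=9, r=2: V = 16384·π^4/945 ≈ 1688.84.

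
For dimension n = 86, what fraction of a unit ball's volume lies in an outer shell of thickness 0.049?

1 - (1-0.049)^86 ≈ 0.98671 ≈ 98.67%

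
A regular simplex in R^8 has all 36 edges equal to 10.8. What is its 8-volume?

V = (10.8^8 / 8!) · √((8+1) / 2^8) ≈ 860.738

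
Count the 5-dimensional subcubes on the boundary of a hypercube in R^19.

Number of 5-faces = C(19,5) · 2^(19-5) = 11628 · 16384 = 190513152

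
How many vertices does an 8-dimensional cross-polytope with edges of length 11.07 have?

An n-cross-polytope has 2n vertices; here n = 8, giving 16.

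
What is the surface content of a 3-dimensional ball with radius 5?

S = n·V_n(r)/r = 3·V_3(5)/5 (volume-to-surface relation), giving 4πr² = 4π·(5)² ≈ 314.159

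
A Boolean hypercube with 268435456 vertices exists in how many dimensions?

The n-cube has 2^n vertices, and 268435456 = 2^28, so n = 28.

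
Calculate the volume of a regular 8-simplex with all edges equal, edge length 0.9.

Volume = 0.9^8 · √(9/2^8) / 8! ≈ 2.0018e-06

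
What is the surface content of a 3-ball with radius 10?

S = n·V_n(r)/r = 3·V_3(10)/10 (volume-to-surface relation), giving 4πr² = 4π·(10)² ≈ 1256.64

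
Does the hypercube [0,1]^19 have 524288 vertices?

True. The 19-cube has 2^19 = 524288 vertices.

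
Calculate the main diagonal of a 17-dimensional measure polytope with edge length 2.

||(2,2,...,2)|| = √(17)·2 ≈ 8.24621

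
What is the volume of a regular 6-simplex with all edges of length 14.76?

For a regular n-simplex with edge a, V = (a^n / n!)·√((n+1)/2^n). With a=14.76, n=6: V ≈ 4749.46.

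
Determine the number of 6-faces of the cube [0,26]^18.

Number of 6-faces = C(18,6) · 2^(18-6) = 18564 · 4096 = 76038144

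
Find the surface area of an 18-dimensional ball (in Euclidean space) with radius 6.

S_18(6) = 2·π^(18/2)·(6)^17 / Γ(18/2) = 29386561536·π^9/35 ≈ 2.50282e+13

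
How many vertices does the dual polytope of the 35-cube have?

Number of vertices = 2n = 70.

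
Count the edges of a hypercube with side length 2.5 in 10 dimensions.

The 10-cube has n·2^(n-1) = 10·2^9 = 10·512 = 5120 edges.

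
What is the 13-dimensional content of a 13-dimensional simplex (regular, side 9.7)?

V_13 = √(14) · 9.7^13 / (13! · 2^(13/2)) ≈ 44.6808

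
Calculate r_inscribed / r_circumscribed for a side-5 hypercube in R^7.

Ratio = (s/2)/(s√7/2) = 7^(-1/2) ≈ 0.377964.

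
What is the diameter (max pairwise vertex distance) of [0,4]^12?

d = √(4² + 4² + ... + 4²) [12 terms] = √(12·4²) = 4√12 ≈ 13.8564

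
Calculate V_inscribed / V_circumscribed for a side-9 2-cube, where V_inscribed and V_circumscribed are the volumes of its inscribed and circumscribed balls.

V_in / V_out = (r_in/r_out)^2 = (1/√2)^2 = 2^(-2/2) ≈ 0.5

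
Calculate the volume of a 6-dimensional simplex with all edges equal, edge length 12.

For a regular n-simplex with edge a, V = (a^n / n!)·√((n+1)/2^n). With a=12, n=6: V ≈ 1371.56.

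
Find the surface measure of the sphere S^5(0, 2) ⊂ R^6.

S_6(2) = 2·π^(6/2)·(2)^5 / Γ(6/2) = 32·π^3 ≈ 992.201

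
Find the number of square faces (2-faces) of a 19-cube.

Number of 2-faces = C(19,2) · 2^(19-2) = 171 · 131072 = 22413312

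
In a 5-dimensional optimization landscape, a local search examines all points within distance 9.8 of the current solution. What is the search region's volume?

V_5(9.8) = π^(5/2) · (9.8)^5 / Γ(5/2 + 1) ≈ 475805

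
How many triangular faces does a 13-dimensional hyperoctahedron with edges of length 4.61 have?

Each 2-face is the convex hull of 3 vertices, one chosen as ±e_i from each of 3 distinct axes: 2^3·C(13,3) = 2288.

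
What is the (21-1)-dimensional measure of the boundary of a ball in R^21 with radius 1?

S = n·V_n(r)/r = 21·V_21(1)/1 (volume-to-surface relation), giving 2048·π^10/654729075 ≈ 0.292932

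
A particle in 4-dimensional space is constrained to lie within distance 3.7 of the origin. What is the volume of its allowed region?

V_4(3.7) = π^(4/2) · (3.7)^4 / Γ(4/2 + 1) ≈ 924.861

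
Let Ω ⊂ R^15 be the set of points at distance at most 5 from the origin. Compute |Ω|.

Volume = π^{15/2}·(5)^15/Γ(17/2) = 312500000000·π^7/81081 ≈ 1.16407e+10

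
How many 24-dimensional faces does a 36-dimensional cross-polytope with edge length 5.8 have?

An n-cross-polytope has 2^(k+1)·C(n,k+1) k-faces. Here 2^25·C(36,25) = 33554432·600805296 = 20159680449871872.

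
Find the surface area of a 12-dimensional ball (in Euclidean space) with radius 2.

|∂B_12(2)| = 512·π^6/15 ≈ 32815.4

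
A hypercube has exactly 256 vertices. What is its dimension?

Since 2^n = 256, we have n = 8.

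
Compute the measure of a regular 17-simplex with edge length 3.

For a regular n-simplex with edge a, V = (a^n / n!)·√((n+1)/2^n). With a=3, n=17: V ≈ 4.25475e-09.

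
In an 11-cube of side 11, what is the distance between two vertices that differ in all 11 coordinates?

||(11,11,...,11)|| = √(11)·11 ≈ 36.4829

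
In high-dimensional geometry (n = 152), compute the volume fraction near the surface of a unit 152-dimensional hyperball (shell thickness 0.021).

1 - (1-0.021)^152 ≈ 0.960284 ≈ 96.03%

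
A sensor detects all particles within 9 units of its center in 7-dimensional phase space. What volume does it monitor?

Volume = π^{7/2}·(9)^7/Γ(9/2) = 25509168·π^3/35 ≈ 2.25984e+07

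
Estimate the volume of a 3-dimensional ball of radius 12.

V_3(12) = π^(3/2) · (12)^3 / Γ(3/2 + 1) = 2304·π ≈ 7238.23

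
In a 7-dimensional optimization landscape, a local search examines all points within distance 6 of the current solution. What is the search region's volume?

Volume = π^{7/2}·(6)^7/Γ(9/2) = 1492992·π^3/35 ≈ 1.32263e+06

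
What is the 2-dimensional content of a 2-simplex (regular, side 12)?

Area = (√3/4) · 12² = 62.3538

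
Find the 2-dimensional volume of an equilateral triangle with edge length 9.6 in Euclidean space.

Area = (√3/4) · 9.6² = 39.9065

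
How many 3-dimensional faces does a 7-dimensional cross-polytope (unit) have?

Number of 3-faces = 2^(3+1) · C(7,3+1) = 16 · 35 = 560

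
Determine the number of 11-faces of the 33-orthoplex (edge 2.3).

Each 11-face is the convex hull of 12 vertices, one chosen as ±e_i from each of 12 distinct axes: 2^12·C(33,12) = 1453331742720.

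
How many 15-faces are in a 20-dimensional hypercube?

Choose 15 of 20 axes to span the face (C(20,15) = 15504 ways), then fix each of the remaining 5 coordinates at one of its two extreme values (2^5 = 32 ways): 15504·32 = 496128.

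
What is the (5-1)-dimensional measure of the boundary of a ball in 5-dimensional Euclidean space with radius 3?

The surface area of an n-ball is 2π^(n/2) r^(n-1) / Γ(n/2). For n=5, r=3: 216·π^2 ≈ 2131.83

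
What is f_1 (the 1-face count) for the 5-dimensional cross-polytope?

Number of 1-faces = 2^(1+1) · C(5,1+1) = 4 · 10 = 40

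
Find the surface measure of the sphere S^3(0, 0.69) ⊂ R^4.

The surface area of an n-ball is 2π^(n/2) r^(n-1) / Γ(n/2). For n=4, r=0.69: 6.48451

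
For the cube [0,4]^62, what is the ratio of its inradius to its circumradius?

Ratio = (s/2)/(s√62/2) = 62^(-1/2) ≈ 0.127.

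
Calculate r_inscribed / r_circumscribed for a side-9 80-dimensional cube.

Ratio = (s/2)/(s√80/2) = 80^(-1/2) ≈ 0.111803.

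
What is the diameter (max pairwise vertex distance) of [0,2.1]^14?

||(2.1,2.1,...,2.1)|| = √(14)·2.1 ≈ 7.85748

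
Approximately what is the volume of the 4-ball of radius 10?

V_4(10) = π^(4/2) · (10)^4 / Γ(4/2 + 1) = 5000·π^2 ≈ 49348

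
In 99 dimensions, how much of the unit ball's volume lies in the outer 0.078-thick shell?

Shell fraction = 1 - (1-0.078)^99 ≈ 0.999678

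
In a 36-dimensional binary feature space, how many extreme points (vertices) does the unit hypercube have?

Number of vertices = 2^36 = 68719476736.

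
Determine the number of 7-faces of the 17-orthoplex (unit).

f_7(17-orthoplex) = 2^8 · (17 choose 8) = 6223360.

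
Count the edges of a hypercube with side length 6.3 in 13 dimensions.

An n-cube has n·2^(n-1) edges. With n = 13: 13·4096 = 53248.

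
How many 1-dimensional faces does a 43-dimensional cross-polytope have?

An n-cross-polytope has 2^(k+1)·C(n,k+1) k-faces. Here 2^2·C(43,2) = 4·903 = 3612.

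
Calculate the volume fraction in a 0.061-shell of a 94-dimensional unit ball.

V(inner)/V(outer) = ((1-0.061)/1)^94 ≈ 0.002695, so the shell fraction is 0.997305.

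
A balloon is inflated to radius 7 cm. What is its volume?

V_3(7) = π^(3/2) · (7)^3 / Γ(3/2 + 1) = 1372·π/3 ≈ 1436.76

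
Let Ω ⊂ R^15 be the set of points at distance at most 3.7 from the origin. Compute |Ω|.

The n-ball volume is π^(n/2)·r^n/Γ(n/2+1). With n=15, r=3.7: V ≈ 1.27191e+08.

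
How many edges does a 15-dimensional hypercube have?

An n-cube has n·2^(n-1) edges. With n = 15: 15·16384 = 245760.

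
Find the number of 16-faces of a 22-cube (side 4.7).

An n-cube has C(n,k)·2^(n-k) k-faces. Here C(22,16)·2^6 = 74613·64 = 4775232.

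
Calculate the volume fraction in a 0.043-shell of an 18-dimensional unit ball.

Shell fraction = 1 - (1-0.043)^18 ≈ 0.54667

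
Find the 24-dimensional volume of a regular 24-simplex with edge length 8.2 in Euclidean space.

For a regular n-simplex with edge a, V = (a^n / n!)·√((n+1)/2^n). With a=8.2, n=24: V ≈ 1.68049e-05.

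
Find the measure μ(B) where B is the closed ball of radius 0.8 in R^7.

Volume = π^{7/2}·(0.8)^7/Γ(9/2) ≈ 0.990855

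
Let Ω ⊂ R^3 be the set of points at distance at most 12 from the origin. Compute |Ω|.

V = 2304·π ≈ 7238.23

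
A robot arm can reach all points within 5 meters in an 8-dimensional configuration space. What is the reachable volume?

Volume = π^{8/2}·(5)^8/Γ(5) = 390625·π^4/24 ≈ 1.58543e+06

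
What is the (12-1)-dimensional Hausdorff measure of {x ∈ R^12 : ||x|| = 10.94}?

The surface area of an n-ball is 2π^(n/2) r^(n-1) / Γ(n/2). For n=12, r=10.94: 4.30466e+12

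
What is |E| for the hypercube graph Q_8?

An n-cube has n·2^(n-1) edges. With n = 8: 8·128 = 1024.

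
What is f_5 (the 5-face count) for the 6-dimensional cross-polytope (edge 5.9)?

An n-cross-polytope has 2^(k+1)·C(n,k+1) k-faces. Here 2^6·C(6,6) = 64·1 = 64.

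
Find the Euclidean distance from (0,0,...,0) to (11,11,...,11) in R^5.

||(11,11,...,11)|| = √(5)·11 ≈ 24.5967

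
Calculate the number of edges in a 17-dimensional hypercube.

The 17-cube has n·2^(n-1) = 17·2^16 = 17·65536 = 1114112 edges.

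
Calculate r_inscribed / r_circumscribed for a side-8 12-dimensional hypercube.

r_in = 8/2 (half the side); r_out = 8√12/2 (half the diagonal). Ratio = 1/√12 ≈ 0.288675.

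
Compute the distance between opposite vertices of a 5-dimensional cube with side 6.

||(6,6,...,6)|| = √(5)·6 ≈ 13.4164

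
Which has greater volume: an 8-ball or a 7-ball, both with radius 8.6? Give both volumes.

V_8(8.6) ≈ 1.21444e+08. V_7(8.6) ≈ 1.64388e+07. The 8-ball is larger.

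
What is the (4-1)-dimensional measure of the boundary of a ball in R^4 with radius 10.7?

S_4(10.7) = 2·π^(4/2)·(10.7)^3 / Γ(4/2) ≈ 24181.4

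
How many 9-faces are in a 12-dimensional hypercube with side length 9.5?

Number of 9-faces = C(12,9) · 2^(12-9) = 220 · 8 = 1760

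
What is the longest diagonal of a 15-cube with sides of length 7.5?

Diagonal = √15 · 7.5 ≈ 29.0474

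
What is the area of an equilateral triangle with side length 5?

Area = (√3/4) · 5² = 10.8253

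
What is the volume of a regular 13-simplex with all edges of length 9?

Volume = 9^13 · √(14/2^13) / 13! ≈ 16.8749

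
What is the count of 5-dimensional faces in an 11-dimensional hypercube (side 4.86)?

Choose 5 of 11 axes to span the face (C(11,5) = 462 ways), then fix each of the remaining 6 coordinates at one of its two extreme values (2^6 = 64 ways): 462·64 = 29568.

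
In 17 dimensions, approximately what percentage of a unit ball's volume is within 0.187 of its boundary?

1 - (1-0.187)^17 ≈ 0.970383 ≈ 97.04%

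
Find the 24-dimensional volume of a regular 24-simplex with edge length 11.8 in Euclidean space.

Volume = 11.8^24 · √(25/2^24) / 24! ≈ 0.104489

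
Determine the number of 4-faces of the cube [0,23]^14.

f_4(14-cube) = (14 choose 4) · 2^10 = 1025024.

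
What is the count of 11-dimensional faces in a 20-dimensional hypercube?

Number of 11-faces = C(20,11) · 2^(20-11) = 167960 · 512 = 85995520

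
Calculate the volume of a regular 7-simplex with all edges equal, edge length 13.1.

For a regular n-simplex with edge a, V = (a^n / n!)·√((n+1)/2^n). With a=13.1, n=7: V ≈ 3284.04.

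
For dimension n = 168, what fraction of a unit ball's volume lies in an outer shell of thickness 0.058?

1 - (1-0.058)^168 ≈ 0.999956 ≈ 99.995629%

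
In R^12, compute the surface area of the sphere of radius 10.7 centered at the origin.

The surface area of an n-ball is 2π^(n/2) r^(n-1) / Γ(n/2). For n=12, r=10.7: 3.37264e+12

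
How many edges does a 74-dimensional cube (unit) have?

Number of 1-faces = C(74,1)·2^(74-1) = 74·9444732965739290427392 = 698910239464707491627008.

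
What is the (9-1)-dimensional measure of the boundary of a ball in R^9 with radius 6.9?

|∂B_9(6.9)| ≈ 1.52529e+08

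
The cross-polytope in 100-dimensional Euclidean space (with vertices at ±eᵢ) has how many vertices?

Number of vertices = 2n = 200.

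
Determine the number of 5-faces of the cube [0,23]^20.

Number of 5-faces = C(20,5) · 2^(20-5) = 15504 · 32768 = 508035072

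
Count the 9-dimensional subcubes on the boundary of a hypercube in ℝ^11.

Number of 9-faces = C(11,9) · 2^(11-9) = 55 · 4 = 220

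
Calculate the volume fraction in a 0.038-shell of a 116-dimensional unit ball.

Shell fraction = 1 - (1-0.038)^116 ≈ 0.988823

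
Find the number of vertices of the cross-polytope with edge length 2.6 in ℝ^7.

Number of 0-faces = 2^(0+1) · C(7,0+1) = 2 · 7 = 14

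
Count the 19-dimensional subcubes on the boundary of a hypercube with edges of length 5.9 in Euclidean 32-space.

An n-cube has C(n,k)·2^(n-k) k-faces. Here C(32,19)·2^13 = 347373600·8192 = 2845684531200.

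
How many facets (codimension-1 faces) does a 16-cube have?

f_15(16-cube) = (16 choose 15) · 2^1 = 32.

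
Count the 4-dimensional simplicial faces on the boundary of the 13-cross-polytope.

f_4(13-orthoplex) = 2^5 · (13 choose 5) = 41184.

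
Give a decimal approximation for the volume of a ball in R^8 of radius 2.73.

Volume = π^{8/2}·(2.73)^8/Γ(5) ≈ 12522.5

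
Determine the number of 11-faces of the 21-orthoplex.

Number of 11-faces = 2^(11+1) · C(21,11+1) = 4096 · 293930 = 1203937280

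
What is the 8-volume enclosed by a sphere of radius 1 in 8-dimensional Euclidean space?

The n-ball volume is π^(n/2)·r^n/Γ(n/2+1). With n=8, r=1: V = π^4/24 ≈ 4.05871.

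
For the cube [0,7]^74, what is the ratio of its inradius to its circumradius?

For an n-cube of any side s, the inradius is s/2 and the circumradius is s√n/2, so the ratio is 1/√74 ≈ 0.116248.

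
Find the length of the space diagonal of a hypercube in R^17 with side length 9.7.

Diagonal = √17 · 9.7 ≈ 39.9941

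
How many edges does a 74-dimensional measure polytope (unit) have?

Each of the 2^74 = 18889465931478580854784 vertices has degree 74; total edges = 74·2^74/2 = 698910239464707491627008.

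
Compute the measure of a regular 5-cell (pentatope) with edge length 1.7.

Volume = 1.7^4 · √(5/2^4) / 4! ≈ 0.19454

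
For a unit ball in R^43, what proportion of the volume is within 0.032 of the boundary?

V(inner)/V(outer) = ((1-0.032)/1)^43 ≈ 0.247, so the shell fraction is 0.753032.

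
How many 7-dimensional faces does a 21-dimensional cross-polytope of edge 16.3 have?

An n-cross-polytope has 2^(k+1)·C(n,k+1) k-faces. Here 2^8·C(21,8) = 256·203490 = 52093440.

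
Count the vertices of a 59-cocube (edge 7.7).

The 59-dimensional cross-polytope has 2n = 2·59 = 118 vertices.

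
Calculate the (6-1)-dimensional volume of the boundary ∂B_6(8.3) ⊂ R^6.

S_6(8.3) = 2·π^(6/2)·(8.3)^5 / Γ(6/2) ≈ 1.22135e+06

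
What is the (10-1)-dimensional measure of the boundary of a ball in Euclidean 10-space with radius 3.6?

|∂B_10(3.6)| ≈ 2.58995e+06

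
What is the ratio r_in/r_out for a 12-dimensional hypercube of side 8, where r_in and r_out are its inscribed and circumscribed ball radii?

For an n-cube of any side s, the inradius is s/2 and the circumradius is s√n/2, so the ratio is 1/√12 ≈ 0.288675.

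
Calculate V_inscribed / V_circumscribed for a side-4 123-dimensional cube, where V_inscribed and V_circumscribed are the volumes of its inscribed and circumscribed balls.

Volume scales as r^n, and r_in/r_out = 1/√123, giving (1/√123)^123 ≈ 2.95689e-129.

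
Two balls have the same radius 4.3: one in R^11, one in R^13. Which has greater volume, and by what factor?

V_11(4.3) ≈ 1.75089e+07, V_13(4.3) ≈ 1.5647e+08. The 13-ball is larger by a factor of 8.937.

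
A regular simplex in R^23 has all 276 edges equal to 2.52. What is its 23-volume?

V_23 = √(24) · 2.52^23 / (23! · 2^(23/2)) ≈ 1.11681e-16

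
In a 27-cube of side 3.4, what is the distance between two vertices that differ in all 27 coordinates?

||(3.4,3.4,...,3.4)|| = √(27)·3.4 ≈ 17.6669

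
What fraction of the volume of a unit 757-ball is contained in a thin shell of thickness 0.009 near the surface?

Shell fraction = 1 - (1-0.009)^757 ≈ 0.998934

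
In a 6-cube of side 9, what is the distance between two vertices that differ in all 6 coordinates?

Diagonal = √6 · 9 ≈ 22.0454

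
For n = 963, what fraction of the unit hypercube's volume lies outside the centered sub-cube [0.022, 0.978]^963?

The inner cube has side 1-2·0.022 = 0.956 and volume (0.956)^963 ≈ 1.517e-19, so the shell holds 1 - 1.517e-19 of the volume.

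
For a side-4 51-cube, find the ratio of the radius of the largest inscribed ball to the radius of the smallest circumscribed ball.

For an n-cube of any side s, the inradius is s/2 and the circumradius is s√n/2, so the ratio is 1/√51 ≈ 0.140028.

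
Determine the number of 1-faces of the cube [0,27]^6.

f_1(6-cube) = (6 choose 1) · 2^5 = 192.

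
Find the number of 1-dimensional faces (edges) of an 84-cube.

Number of 1-faces = C(84,1)·2^(84-1) = 84·9671406556917033397649408 = 812398150781030805402550272.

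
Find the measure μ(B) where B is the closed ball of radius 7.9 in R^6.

The n-ball volume is π^(n/2)·r^n/Γ(n/2+1). With n=6, r=7.9: V ≈ 1.25621e+06.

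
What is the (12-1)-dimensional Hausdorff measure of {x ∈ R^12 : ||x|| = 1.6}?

|∂B_12(1.6)| ≈ 2818.82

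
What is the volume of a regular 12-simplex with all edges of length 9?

For a regular n-simplex with edge a, V = (a^n / n!)·√((n+1)/2^n). With a=9, n=12: V ≈ 33.2173.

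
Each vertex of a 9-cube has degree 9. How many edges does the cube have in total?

An n-cube has n·2^(n-1) edges. With n = 9: 9·256 = 2304.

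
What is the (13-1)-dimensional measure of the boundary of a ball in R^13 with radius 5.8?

|∂B_13(5.8)| ≈ 1.71562e+10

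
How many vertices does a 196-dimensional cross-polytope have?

An n-cross-polytope has 2n vertices; here n = 196, giving 392.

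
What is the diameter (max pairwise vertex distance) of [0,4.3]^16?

The space diagonal of an n-cube of side s is s√n. Here 4.3·√16 = 17.2.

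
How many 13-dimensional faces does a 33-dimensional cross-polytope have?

Number of 13-faces = 2^(13+1) · C(33,13+1) = 16384 · 818809200 = 13415369932800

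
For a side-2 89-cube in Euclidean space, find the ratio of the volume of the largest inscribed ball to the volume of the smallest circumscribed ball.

The radii are 2/2 and 2√89/2, so the volume ratio is (1/√89)^89 = 89^{-89/2} ≈ 1.78708e-87.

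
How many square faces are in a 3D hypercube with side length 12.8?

Number of 2-faces = C(3,2) · 2^(3-2) = 3 · 2 = 6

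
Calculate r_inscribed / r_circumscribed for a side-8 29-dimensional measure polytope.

Ratio = (s/2)/(s√29/2) = 29^(-1/2) ≈ 0.185695.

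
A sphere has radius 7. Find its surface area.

|∂B_3(7)| = 4πr² = 4π·(7)² ≈ 615.752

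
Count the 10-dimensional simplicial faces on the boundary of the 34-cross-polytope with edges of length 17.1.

f_10(34-orthoplex) = 2^11 · (34 choose 11) = 585928212480.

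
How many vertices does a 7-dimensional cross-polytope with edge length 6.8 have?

The 7-dimensional cross-polytope has 2n = 2·7 = 14 vertices.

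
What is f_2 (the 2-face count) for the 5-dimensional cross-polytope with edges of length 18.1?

f_2(5-orthoplex) = 2^3 · (5 choose 3) = 80.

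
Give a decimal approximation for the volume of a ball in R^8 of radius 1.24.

The n-ball volume is π^(n/2)·r^n/Γ(n/2+1). With n=8, r=1.24: V ≈ 22.6862.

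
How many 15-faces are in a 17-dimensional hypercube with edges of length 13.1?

Choose 15 of 17 axes to span the face (C(17,15) = 136 ways), then fix each of the remaining 2 coordinates at one of its two extreme values (2^2 = 4 ways): 136·4 = 544.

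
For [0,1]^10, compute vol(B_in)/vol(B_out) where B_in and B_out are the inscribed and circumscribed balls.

Volume scales as r^n, and r_in/r_out = 1/√10, giving (1/√10)^10 ≈ 1e-05.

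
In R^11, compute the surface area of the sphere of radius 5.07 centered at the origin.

S_11(5.07) = 2·π^(11/2)·(5.07)^10 / Γ(11/2) ≈ 2.32583e+08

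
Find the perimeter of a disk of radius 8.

|∂B_2(8)| = 2πr = 2π·8 ≈ 50.2655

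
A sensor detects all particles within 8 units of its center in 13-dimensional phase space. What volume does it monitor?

V = 70368744177664·π^6/135135 ≈ 5.00623e+11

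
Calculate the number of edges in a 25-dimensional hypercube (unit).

The 25-cube has n·2^(n-1) = 25·2^24 = 25·16777216 = 419430400 edges.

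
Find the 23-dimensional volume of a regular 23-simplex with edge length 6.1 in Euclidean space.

Volume = 6.1^23 · √(24/2^23) / 23! ≈ 7.55705e-08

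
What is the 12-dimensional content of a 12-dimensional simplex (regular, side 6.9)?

V_12 = √(13) · 6.9^12 / (12! · 2^(12/2)) ≈ 1.36976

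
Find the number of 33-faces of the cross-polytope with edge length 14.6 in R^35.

Each 33-face is the convex hull of 34 vertices, one chosen as ±e_i from each of 34 distinct axes: 2^34·C(35,34) = 601295421440.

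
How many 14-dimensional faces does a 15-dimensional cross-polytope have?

Each 14-face is the convex hull of 15 vertices, one chosen as ±e_i from each of 15 distinct axes: 2^15·C(15,15) = 32768.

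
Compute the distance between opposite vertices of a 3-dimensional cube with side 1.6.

d = √(1.6² + 1.6² + ... + 1.6²) [3 terms] = √(3·1.6²) = 1.6√3 ≈ 2.77128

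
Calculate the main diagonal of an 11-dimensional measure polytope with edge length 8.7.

||(8.7,8.7,...,8.7)|| = √(11)·8.7 ≈ 28.8546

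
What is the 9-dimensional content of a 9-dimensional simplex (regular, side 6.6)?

V_9 = √(10) · 6.6^9 / (9! · 2^(9/2)) ≈ 9.15161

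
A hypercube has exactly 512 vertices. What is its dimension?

Since 2^n = 512, we have n = 9.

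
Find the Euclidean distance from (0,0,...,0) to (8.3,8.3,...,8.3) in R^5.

The space diagonal of an n-cube of side s is s√n. Here 8.3·√5 ≈ 18.5594.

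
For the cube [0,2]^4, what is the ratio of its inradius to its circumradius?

Ratio = (s/2)/(s√4/2) = 4^(-1/2) ≈ 0.5.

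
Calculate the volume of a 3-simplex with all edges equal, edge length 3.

Volume = (√2/12) · 3³ = 3.18198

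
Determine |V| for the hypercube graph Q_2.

Each vertex is a binary string of length 2, so there are 2^2 = 4.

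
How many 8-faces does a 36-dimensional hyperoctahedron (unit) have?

f_8(36-orthoplex) = 2^9 · (36 choose 9) = 48201359360.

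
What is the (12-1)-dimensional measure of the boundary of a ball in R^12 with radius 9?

The surface area of an n-ball is 2π^(n/2) r^(n-1) / Γ(n/2). For n=12, r=9: 10460353203·π^6/20 ≈ 5.02824e+11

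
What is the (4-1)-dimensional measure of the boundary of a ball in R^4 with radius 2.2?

|∂B_4(2.2)| ≈ 210.183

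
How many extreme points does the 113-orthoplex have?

Number of vertices = 2n = 226.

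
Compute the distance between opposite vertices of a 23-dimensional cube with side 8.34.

The space diagonal of an n-cube of side s is s√n. Here 8.34·√23 ≈ 39.9972.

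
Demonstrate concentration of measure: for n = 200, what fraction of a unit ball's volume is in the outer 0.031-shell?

1 - (1-0.031)^200 ≈ 0.99816 ≈ 99.82%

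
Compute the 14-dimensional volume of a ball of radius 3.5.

The n-ball volume is π^(n/2)·r^n/Γ(n/2+1). With n=14, r=3.5: V = 96889010407·π^7/11796480 ≈ 2.48068e+07.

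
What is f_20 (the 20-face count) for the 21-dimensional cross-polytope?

Number of 20-faces = 2^(20+1) · C(21,20+1) = 2097152 · 1 = 2097152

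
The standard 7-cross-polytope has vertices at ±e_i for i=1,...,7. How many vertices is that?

The 7-dimensional cross-polytope has 2n = 2·7 = 14 vertices.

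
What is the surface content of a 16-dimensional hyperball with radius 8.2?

S_16(8.2) = 2·π^(16/2)·(8.2)^15 / Γ(16/2) ≈ 1.9187e+14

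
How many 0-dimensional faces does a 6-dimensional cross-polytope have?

An n-cross-polytope has 2^(k+1)·C(n,k+1) k-faces. Here 2^1·C(6,1) = 2·6 = 12.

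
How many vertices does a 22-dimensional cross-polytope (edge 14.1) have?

An n-cross-polytope has 2n vertices; here n = 22, giving 44.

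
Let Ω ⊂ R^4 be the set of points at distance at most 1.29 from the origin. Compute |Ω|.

Volume = π^{4/2}·(1.29)^4/Γ(3) ≈ 13.6656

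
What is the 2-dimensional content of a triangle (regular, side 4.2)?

Area = (√3/4) · 4.2² = 7.63834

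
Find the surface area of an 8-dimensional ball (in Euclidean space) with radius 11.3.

S_8(11.3) = 2·π^(8/2)·(11.3)^7 / Γ(8/2) ≈ 7.63884e+08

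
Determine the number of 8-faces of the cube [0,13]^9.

An n-cube has C(n,k)·2^(n-k) k-faces. Here C(9,8)·2^1 = 9·2 = 18.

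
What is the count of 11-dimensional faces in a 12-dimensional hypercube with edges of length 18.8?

f_11(12-cube) = (12 choose 11) · 2^1 = 24.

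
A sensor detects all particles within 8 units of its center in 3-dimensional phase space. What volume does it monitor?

Volume = π^{3/2}·(8)^3/Γ(5/2) = 2048·π/3 ≈ 2144.66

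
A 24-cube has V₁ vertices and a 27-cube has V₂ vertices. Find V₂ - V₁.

V₁ = 2^24 = 16777216. V₂ = 2^27 = 134217728. V₂ - V₁ = 117440512.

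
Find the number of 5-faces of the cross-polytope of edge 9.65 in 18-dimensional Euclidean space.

f_5(18-orthoplex) = 2^6 · (18 choose 6) = 1188096.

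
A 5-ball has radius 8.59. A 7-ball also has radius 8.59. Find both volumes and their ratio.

V_5(8.59) ≈ 246187. V_7(8.59) ≈ 1.63054e+07. Ratio V_5/V_7 ≈ 0.0151.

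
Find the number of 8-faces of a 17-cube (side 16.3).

An n-cube has C(n,k)·2^(n-k) k-faces. Here C(17,8)·2^9 = 24310·512 = 12446720.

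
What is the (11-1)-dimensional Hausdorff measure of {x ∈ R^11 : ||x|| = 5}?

The surface area of an n-ball is 2π^(n/2) r^(n-1) / Γ(n/2). For n=11, r=5: 125000000·π^5/189 ≈ 2.02394e+08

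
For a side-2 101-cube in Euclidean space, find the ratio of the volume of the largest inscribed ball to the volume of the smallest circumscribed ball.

Volume scales as r^n, and r_in/r_out = 1/√101, giving (1/√101)^101 ≈ 6.05021e-102.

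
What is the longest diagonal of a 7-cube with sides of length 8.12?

||(8.12,8.12,...,8.12)|| = √(7)·8.12 ≈ 21.4835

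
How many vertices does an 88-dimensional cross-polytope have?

An n-cross-polytope has 2n vertices; here n = 88, giving 176.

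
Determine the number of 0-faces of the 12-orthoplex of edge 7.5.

An n-cross-polytope has 2^(k+1)·C(n,k+1) k-faces. Here 2^1·C(12,1) = 2·12 = 24.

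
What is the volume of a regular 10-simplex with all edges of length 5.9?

For a regular n-simplex with edge a, V = (a^n / n!)·√((n+1)/2^n). With a=5.9, n=10: V ≈ 1.45983.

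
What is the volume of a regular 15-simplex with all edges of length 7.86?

V = (7.86^15 / 15!) · √((15+1) / 2^15) ≈ 0.456219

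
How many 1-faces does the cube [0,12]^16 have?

Each of the 2^16 = 65536 vertices has degree 16; total edges = 16·2^16/2 = 524288.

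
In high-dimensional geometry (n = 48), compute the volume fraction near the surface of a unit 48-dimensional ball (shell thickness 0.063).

1 - (1-0.063)^48 ≈ 0.955995 ≈ 95.60%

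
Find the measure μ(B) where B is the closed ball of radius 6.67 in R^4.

V_4(6.67) = π^(4/2) · (6.67)^4 / Γ(4/2 + 1) ≈ 9767.27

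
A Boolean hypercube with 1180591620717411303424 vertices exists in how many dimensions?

n = log_2(1180591620717411303424) = 70.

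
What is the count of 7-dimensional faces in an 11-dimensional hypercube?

Choose 7 of 11 axes to span the face (C(11,7) = 330 ways), then fix each of the remaining 4 coordinates at one of its two extreme values (2^4 = 16 ways): 330·16 = 5280.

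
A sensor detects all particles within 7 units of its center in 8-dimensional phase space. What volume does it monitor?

V_8(7) = π^(8/2) · (7)^8 / Γ(8/2 + 1) = 5764801·π^4/24 ≈ 2.33977e+07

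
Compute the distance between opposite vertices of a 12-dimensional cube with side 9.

Diagonal = √12 · 9 ≈ 31.1769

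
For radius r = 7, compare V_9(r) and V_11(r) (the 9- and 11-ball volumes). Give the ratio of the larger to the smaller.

V_9(7) ≈ 1.33107e+08, V_11(7) ≈ 3.72549e+09. The 11-ball is larger by a factor of 27.99.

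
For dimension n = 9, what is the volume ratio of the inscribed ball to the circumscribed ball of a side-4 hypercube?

V_in/V_out = n^(-n/2) = 9^(-9/2) ≈ 5.08053e-05.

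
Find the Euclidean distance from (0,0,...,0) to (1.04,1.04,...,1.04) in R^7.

||(1.04,1.04,...,1.04)|| = √(7)·1.04 ≈ 2.75158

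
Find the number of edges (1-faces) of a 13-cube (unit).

Number of 1-faces = C(13,1) · 2^(13-1) = 13 · 4096 = 53248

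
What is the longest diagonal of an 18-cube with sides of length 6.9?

Diagonal = √18 · 6.9 ≈ 29.2742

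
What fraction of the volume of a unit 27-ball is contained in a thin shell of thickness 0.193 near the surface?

1 - (1-0.193)^27 ≈ 0.996941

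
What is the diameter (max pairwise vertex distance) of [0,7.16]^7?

d = √(7.16² + 7.16² + ... + 7.16²) [7 terms] = √(7·7.16²) = 7.16√7 ≈ 18.9436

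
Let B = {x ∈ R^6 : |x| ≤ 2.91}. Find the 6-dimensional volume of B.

Volume = π^{6/2}·(2.91)^6/Γ(4) ≈ 3138.02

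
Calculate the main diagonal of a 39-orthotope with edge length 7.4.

||(7.4,7.4,...,7.4)|| = √(39)·7.4 ≈ 46.213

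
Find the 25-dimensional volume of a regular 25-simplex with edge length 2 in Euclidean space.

Volume = 2^25 · √(26/2^25) / 25! ≈ 1.90421e-21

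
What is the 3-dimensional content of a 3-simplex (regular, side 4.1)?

Volume = (√2/12) · 4.1³ = 8.12242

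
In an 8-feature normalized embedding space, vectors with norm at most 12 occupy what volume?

Volume = π^{8/2}·(12)^8/Γ(5) = 17915904·π^4 ≈ 1.74517e+09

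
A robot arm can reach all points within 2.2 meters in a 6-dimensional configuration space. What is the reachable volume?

The n-ball volume is π^(n/2)·r^n/Γ(n/2+1). With n=6, r=2.2: V ≈ 585.915.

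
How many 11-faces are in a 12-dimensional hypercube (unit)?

Choose 11 of 12 axes to span the face (C(12,11) = 12 ways), then fix each of the remaining 1 coordinate at one of its two extreme values (2^1 = 2 ways): 12·2 = 24.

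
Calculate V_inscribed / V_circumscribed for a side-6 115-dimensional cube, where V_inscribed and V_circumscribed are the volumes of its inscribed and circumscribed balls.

V_in/V_out = n^(-n/2) = 115^(-115/2) ≈ 3.235e-119.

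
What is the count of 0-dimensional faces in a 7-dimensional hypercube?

Number of 0-faces = C(7,0) · 2^(7-0) = 1 · 128 = 128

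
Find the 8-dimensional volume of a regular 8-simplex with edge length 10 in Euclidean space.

Volume = 10^8 · √(9/2^8) / 8! ≈ 465.03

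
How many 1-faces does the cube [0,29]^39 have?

Number of 1-faces = C(39,1)·2^(39-1) = 39·274877906944 = 10720238370816.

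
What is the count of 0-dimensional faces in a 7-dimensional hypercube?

Choose 0 of 7 axes to span the face (C(7,0) = 1 way), then fix each of the remaining 7 coordinates at one of its two extreme values (2^7 = 128 ways): 1·128 = 128.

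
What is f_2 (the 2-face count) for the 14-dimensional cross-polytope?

Number of 2-faces = 2^(2+1) · C(14,2+1) = 8 · 364 = 2912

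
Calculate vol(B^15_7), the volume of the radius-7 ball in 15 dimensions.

The n-ball volume is π^(n/2)·r^n/Γ(n/2+1). With n=15, r=7: V = 173625106649344·π^7/289575 ≈ 1.81093e+12.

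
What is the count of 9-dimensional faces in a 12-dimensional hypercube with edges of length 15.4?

An n-cube has C(n,k)·2^(n-k) k-faces. Here C(12,9)·2^3 = 220·8 = 1760.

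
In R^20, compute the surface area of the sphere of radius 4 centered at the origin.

S = n·V_n(r)/r = 20·V_20(4)/4 (volume-to-surface relation), giving 4294967296·π^10/2835 ≈ 1.41875e+11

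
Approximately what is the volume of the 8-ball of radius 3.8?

The n-ball volume is π^(n/2)·r^n/Γ(n/2+1). With n=8, r=3.8: V ≈ 176464.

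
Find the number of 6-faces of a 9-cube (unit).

Number of 6-faces = C(9,6) · 2^(9-6) = 84 · 8 = 672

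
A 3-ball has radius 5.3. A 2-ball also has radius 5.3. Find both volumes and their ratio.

V_3(5.3) ≈ 623.615. V_2(5.3) ≈ 88.2473. Ratio V_3/V_2 ≈ 7.067.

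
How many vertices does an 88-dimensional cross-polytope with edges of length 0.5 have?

An n-cross-polytope has 2n vertices; here n = 88, giving 176.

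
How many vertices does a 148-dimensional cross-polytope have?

An n-cross-polytope has 2n vertices; here n = 148, giving 296.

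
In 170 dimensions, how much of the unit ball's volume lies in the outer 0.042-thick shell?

1 - (1-0.042)^170 ≈ 0.999321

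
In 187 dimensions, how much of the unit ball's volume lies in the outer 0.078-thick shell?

1 - (1-0.078)^187 ≈ 0.9999997461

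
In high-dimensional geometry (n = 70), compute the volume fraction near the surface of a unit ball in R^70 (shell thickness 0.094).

1 - (1-0.094)^70 ≈ 0.999002 ≈ 99.90%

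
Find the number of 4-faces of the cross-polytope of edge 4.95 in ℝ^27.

Each 4-face is the convex hull of 5 vertices, one chosen as ±e_i from each of 5 distinct axes: 2^5·C(27,5) = 2583360.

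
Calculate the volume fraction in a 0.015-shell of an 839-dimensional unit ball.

V(inner)/V(outer) = ((1-0.015)/1)^839 ≈ 3.112e-06, so the shell fraction is 0.9999968883.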